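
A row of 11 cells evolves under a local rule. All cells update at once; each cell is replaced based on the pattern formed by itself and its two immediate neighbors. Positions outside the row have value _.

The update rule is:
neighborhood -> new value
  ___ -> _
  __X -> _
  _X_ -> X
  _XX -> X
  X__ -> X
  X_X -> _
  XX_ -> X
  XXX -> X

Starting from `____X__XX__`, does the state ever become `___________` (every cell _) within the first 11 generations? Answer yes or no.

no

____XX_XXX_
____XX_XXXX
____XX_XXXX  (fixed point — unchanged through generation 11)
generation 11 is ____XX_XXXX, still not uniform _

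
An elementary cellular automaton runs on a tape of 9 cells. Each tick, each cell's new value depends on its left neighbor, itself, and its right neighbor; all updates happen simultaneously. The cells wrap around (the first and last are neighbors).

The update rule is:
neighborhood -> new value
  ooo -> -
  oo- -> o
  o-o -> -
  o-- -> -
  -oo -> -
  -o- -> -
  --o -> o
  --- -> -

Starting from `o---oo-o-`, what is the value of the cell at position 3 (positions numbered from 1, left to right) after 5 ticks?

-

tick 1: ---o-o---
tick 2: --o------
tick 3: -o-------
tick 4: o--------
tick 5: --------o
position 3 holds -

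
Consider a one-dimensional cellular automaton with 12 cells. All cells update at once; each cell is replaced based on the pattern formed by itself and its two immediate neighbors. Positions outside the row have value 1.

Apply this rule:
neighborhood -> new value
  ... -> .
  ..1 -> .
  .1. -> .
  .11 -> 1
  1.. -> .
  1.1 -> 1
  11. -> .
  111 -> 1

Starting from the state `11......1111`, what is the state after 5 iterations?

1.......1111
........1111
........1111  (fixed point — unchanged through iteration 5)

........1111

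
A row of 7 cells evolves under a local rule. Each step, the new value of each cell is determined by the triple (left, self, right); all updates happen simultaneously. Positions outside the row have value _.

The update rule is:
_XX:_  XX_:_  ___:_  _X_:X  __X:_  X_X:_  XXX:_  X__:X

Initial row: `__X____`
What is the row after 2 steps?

____X__

__XX___
____X__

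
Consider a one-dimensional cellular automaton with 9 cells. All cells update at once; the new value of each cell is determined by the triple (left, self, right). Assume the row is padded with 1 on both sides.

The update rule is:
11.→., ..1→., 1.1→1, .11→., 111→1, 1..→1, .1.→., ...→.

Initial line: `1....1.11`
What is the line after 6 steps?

1.1.1.1..

step 1: .1....1.1
step 2: 1.1....1.
step 3: .1.1....1
step 4: 1.1.1....
step 5: .1.1.1...
step 6: 1.1.1.1..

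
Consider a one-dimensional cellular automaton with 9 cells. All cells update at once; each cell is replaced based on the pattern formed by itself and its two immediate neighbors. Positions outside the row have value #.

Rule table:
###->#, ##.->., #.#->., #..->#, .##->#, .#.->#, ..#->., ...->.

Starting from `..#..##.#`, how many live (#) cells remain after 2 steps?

#.##.#..#
..#..##.#
count of #: 4

4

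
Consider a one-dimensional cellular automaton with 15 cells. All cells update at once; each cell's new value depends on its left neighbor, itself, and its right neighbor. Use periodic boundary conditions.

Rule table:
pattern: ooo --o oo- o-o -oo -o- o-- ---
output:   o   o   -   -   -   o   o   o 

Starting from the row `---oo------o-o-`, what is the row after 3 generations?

o------ooo-ooo-

generation 1: ooo--ooooooo-oo
generation 2: oo-oo-ooooo---o
generation 3: o------ooo-ooo-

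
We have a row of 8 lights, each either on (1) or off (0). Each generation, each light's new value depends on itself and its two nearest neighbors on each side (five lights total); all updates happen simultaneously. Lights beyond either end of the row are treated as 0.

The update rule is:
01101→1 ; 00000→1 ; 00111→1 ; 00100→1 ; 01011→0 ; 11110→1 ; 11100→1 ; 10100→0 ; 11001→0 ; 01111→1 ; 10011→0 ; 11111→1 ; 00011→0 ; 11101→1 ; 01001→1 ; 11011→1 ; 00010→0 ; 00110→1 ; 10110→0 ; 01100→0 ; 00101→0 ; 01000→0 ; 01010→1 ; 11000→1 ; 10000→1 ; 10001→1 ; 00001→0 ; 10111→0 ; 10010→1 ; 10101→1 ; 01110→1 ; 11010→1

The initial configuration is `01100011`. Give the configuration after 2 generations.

01011010
00001100

00001100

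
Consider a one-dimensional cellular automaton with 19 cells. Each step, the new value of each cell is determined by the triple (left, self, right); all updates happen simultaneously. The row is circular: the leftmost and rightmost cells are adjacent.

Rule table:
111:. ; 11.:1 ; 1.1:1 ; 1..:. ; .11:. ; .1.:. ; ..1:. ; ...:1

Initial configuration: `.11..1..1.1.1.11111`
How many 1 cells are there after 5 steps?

6

step 1: 1.1......1.1.1....1
step 2: 11..1111..1.1..11..
step 3: .1.....1...1....1..
step 4: ...111...1...11...1
step 5: .1...1.1...1..1.1..
count of 1: 6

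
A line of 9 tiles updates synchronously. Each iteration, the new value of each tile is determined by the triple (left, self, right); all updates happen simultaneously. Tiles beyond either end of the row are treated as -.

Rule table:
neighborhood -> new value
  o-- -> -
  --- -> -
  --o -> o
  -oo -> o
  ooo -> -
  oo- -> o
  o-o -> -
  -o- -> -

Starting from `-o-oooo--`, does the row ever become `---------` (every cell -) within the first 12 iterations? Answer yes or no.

yes

o--o--o--
--o--o---
-o--o----
o--o-----
--o------
-o-------
o--------
---------
all cells are - at iteration 8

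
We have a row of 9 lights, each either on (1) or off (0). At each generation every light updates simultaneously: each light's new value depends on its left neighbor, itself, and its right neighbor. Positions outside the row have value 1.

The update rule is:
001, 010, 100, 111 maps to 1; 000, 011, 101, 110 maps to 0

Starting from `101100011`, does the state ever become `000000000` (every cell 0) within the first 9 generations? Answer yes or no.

generation 1: 000010101
generation 2: 100110100
generation 3: 011000111
generation 4: 000101011
generation 5: 101101001
generation 6: 000001110
generation 7: 100010100
generation 8: 010110111
generation 9: 010000011
generation 9 is 010000011, still not uniform 0

no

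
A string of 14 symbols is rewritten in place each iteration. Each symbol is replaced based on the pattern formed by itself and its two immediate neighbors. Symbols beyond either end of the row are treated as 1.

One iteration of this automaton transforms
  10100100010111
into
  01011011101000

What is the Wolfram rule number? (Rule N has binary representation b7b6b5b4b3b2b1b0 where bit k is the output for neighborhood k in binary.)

position 12: 111 → 0  (bit 7 = 0)
position 0: 110 → 0  (bit 6 = 0)
position 1: 101 → 1  (bit 5 = 1)
position 3: 100 → 1  (bit 4 = 1)
position 11: 011 → 0  (bit 3 = 0)
position 2: 010 → 0  (bit 2 = 0)
position 4: 001 → 1  (bit 1 = 1)
position 7: 000 → 1  (bit 0 = 1)
bits b7..b0 = 00110011 = 51

51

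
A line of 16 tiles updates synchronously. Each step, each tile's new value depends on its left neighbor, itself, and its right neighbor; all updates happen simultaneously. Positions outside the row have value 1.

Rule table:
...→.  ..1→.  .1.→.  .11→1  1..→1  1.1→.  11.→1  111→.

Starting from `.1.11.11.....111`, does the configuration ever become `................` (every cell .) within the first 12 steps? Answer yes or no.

step 1: ...11.111....1..
step 2: 1..11.1.11....1.
step 3: 11.11...111.....
step 4: .1.111..1.11....
step 5: ...1.11...111...
step 6: 1....111..1.11..
step 7: 11...1.11...111.
step 8: .11....111..1.1.
step 9: .111...1.11.....
step 10: .1.11....111....
step 11: ...111...1.11...
step 12: 1..1.11....111..
step 12 is 1..1.11....111.., still not uniform .

no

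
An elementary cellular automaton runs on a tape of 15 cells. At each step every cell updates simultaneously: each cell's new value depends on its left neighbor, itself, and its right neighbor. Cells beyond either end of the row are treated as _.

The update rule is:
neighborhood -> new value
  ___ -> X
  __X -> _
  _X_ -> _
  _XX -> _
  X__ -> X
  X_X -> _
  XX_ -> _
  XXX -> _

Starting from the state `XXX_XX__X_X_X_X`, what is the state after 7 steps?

___X___________

______X________
XXXXX__XXXXXXXX
_____X_________
XXXX__XXXXXXXXX
____X__________
XXX__XXXXXXXXXX
___X___________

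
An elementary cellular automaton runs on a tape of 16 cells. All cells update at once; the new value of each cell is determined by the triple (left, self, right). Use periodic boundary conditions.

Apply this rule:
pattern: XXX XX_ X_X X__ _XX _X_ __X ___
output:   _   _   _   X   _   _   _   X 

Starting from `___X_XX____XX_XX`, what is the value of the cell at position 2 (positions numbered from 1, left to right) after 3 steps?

_

XX_____XXX______
__XXXX____XXXXX_
X_____XXX______X
position 2 holds _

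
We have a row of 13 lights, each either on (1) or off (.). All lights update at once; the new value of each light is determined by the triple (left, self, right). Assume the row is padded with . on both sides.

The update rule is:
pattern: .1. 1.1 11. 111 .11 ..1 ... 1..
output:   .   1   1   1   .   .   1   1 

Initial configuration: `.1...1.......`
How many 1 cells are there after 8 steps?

..11..1111111
1..11..111111
.1..11..11111
..1..11..1111
1..1..11..111
.1..1..11..11
..1..1..11..1
1..1..1..11..
count of 1: 5

5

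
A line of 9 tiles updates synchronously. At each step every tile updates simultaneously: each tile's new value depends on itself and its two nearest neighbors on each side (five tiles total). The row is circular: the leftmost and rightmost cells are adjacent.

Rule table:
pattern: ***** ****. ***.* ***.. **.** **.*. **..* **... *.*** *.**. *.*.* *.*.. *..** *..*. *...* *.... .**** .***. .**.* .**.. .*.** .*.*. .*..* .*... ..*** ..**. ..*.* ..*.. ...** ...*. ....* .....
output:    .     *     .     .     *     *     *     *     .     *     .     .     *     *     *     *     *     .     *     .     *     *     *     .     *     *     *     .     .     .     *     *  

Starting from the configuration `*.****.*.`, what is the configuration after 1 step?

.*.**.*.*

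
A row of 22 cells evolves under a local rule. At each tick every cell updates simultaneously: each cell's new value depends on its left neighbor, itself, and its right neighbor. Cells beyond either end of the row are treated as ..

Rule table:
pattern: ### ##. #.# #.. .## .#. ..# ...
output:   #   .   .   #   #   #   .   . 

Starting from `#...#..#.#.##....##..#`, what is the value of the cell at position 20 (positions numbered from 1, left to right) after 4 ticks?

#

##..##.#.#.#.#...#.#.#
#.#.#..#.#.#.##..#.#.#
#.#.##.#.#.#.#.#.#.#.#
#.#.#..#.#.#.#.#.#.#.#
position 20 holds #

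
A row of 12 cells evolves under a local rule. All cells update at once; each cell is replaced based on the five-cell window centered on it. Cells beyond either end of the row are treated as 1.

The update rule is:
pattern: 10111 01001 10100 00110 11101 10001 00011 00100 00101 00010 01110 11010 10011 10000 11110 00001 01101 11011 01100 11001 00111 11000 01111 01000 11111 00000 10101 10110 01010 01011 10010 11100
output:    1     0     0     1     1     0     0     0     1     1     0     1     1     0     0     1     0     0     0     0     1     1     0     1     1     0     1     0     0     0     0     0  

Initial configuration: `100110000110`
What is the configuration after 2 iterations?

011011010001

iteration 1: 001101010100
iteration 2: 011011010001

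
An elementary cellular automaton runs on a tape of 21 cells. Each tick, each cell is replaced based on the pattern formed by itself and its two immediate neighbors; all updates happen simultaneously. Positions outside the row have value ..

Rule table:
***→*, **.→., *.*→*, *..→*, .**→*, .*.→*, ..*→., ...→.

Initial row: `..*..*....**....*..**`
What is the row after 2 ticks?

..*.**.*..****..*.***

tick 1: ..**.**...*.*...**.*.
tick 2: ..*.**.*..****..*.***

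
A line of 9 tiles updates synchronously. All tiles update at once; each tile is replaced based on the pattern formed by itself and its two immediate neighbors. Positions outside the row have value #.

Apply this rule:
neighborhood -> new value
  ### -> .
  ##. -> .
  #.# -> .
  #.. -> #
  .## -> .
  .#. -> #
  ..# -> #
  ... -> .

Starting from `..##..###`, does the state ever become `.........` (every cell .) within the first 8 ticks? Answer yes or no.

##..##...
..##..#.#
##..###..
..##...##
##..#.#..
..###.###
##.......
..#.....#
tick 8 is ..#.....#, still not uniform .

no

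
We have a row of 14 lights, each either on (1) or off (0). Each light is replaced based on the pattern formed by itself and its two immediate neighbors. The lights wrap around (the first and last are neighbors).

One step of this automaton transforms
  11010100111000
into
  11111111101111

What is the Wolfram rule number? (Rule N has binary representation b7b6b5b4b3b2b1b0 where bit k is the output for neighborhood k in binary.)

127

position 9: 111 → 0  (bit 7 = 0)
position 1: 110 → 1  (bit 6 = 1)
position 2: 101 → 1  (bit 5 = 1)
position 6: 100 → 1  (bit 4 = 1)
position 0: 011 → 1  (bit 3 = 1)
position 3: 010 → 1  (bit 2 = 1)
position 7: 001 → 1  (bit 1 = 1)
position 12: 000 → 1  (bit 0 = 1)
bits b7..b0 = 01111111 = 127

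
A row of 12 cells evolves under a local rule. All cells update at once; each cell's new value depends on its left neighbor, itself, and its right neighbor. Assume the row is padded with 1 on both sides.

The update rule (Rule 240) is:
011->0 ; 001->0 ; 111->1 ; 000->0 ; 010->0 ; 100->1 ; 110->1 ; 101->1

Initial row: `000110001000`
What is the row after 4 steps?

111100011000

100011000100
110001100010
111000110001
111100011000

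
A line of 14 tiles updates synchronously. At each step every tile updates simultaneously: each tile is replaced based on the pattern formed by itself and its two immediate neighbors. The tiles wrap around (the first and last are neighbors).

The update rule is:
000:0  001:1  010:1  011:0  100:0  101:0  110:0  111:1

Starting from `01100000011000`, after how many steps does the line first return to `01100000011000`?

14

10000000100000
10000001100001
00000010000010
00000110000110
00001000001000
00011000011000
00100000100000
01100001100000
10000010000000
10000110000001
00001000000010
00011000000110
00100000001000
01100000011000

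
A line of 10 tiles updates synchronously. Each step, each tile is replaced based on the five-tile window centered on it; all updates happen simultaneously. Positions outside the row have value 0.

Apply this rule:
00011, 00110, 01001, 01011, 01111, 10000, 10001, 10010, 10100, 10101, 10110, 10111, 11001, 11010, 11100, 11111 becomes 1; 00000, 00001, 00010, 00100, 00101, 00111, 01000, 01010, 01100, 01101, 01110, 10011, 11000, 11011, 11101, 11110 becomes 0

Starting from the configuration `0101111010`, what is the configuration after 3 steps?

0011100110
0100110100
0010101101

0010101101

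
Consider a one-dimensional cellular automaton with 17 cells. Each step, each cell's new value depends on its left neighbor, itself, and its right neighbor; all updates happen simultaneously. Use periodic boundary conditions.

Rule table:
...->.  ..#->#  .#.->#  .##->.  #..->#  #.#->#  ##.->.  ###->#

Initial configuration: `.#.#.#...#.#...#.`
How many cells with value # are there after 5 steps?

13

step 1: #######.#####.###
step 2: ######.#.###.#.##
step 3: #####.###.#.###.#
step 4: ####.#.#.###.#.#.
step 5: .##.#####.#.#####
count of #: 13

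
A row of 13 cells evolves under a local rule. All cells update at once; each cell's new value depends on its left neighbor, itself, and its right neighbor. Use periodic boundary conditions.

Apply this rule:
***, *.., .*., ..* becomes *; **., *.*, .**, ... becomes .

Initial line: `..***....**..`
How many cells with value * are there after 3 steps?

9

.*.*.*..*..*.
**.*.********
*..*..*******
count of *: 9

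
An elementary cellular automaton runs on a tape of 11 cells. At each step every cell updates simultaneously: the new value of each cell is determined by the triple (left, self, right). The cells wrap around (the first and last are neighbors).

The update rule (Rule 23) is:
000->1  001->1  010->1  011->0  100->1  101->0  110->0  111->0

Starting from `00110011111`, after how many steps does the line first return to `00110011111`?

2

11001100000
00110011111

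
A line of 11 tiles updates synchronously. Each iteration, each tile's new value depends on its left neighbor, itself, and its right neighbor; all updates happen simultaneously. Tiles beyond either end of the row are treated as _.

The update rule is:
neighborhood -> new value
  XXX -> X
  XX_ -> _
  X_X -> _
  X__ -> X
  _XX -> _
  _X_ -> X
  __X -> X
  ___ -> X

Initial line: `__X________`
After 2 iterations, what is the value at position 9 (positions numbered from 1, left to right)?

XXXXXXXXXXX
_XXXXXXXXX_
position 9 holds X

X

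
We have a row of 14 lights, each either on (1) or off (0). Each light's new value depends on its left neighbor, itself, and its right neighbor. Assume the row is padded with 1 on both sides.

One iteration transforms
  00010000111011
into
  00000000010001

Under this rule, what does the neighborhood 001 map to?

At position 2 the neighborhood is 001; the next row has 0 there.

0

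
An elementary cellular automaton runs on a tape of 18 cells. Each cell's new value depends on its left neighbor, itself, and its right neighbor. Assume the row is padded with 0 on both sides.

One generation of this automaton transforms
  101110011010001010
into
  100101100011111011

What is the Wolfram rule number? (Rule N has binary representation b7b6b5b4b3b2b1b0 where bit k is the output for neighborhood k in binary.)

151

position 3: 111 → 1  (bit 7 = 1)
position 4: 110 → 0  (bit 6 = 0)
position 1: 101 → 0  (bit 5 = 0)
position 5: 100 → 1  (bit 4 = 1)
position 2: 011 → 0  (bit 3 = 0)
position 0: 010 → 1  (bit 2 = 1)
position 6: 001 → 1  (bit 1 = 1)
position 12: 000 → 1  (bit 0 = 1)
bits b7..b0 = 10010111 = 151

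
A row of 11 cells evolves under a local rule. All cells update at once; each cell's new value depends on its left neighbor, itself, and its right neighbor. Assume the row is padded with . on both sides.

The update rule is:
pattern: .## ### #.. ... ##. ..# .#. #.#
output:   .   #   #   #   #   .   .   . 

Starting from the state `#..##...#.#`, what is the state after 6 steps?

#..#..#..##

step 1: .#..###....
step 2: ..#..######
step 3: #..#..#####
step 4: .#..#..####
step 5: ..#..#..###
step 6: #..#..#..##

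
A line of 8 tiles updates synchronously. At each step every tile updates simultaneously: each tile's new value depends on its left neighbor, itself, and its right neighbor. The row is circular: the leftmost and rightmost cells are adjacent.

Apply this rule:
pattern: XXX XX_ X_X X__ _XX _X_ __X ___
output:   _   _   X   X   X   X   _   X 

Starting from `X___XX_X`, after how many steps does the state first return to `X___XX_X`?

step 1: _XX_X_XX
step 2: XX_XXXX_
step 3: X_XX___X
step 4: _XX_XX_X
step 5: XX_XX_XX
step 6: __XX_XX_
step 7: X_X_XX_X
step 8: _XXXX_XX
step 9: XX___XX_
step 10: X_XX_X_X
step 11: _XX_XXXX
step 12: XX_XX___
step 13: X_XX_XX_
step 14: XXX_XX_X
step 15: ___XX_XX
step 16: XX_X_XX_
step 17: X_XXXX_X
step 18: _XX___XX
step 19: XX_XX_X_
step 20: X_XX_XXX
step 21: _XX_XX__
step 22: _X_XX_XX
step 23: XXXX_XX_
step 24: X___XX_X

24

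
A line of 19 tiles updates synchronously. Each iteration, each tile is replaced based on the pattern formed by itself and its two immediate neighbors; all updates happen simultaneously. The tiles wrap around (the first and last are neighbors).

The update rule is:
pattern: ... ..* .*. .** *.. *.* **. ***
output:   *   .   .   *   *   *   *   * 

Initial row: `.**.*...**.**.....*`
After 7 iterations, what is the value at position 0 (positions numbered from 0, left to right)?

****.**.*********..
******************.
*******************
*******************  (fixed point — unchanged through iteration 7)
position 0 holds *

*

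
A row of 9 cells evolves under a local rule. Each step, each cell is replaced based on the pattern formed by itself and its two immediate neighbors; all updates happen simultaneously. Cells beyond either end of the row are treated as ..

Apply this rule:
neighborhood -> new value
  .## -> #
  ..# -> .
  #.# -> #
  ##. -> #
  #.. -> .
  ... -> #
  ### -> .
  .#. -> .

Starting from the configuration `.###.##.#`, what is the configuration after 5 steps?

step 1: .#.#####.
step 2: ..##...#.
step 3: #.##.#...
step 4: .####..##
step 5: .#..#..##

.#..#..##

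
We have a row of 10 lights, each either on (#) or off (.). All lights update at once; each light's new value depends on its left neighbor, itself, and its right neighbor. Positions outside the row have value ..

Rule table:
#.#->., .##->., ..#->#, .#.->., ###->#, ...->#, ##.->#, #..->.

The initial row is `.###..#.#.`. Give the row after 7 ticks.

#.##.#....
...#...###
###..##.##
.##.#.#..#
#.#.....#.
....####..
####.###.#

####.###.#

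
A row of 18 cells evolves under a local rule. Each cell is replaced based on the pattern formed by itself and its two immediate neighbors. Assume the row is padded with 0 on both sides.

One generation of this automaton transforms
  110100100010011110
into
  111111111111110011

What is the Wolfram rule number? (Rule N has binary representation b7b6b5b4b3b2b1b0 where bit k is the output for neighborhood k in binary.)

position 14: 111 → 0  (bit 7 = 0)
position 1: 110 → 1  (bit 6 = 1)
position 2: 101 → 1  (bit 5 = 1)
position 4: 100 → 1  (bit 4 = 1)
position 0: 011 → 1  (bit 3 = 1)
position 3: 010 → 1  (bit 2 = 1)
position 5: 001 → 1  (bit 1 = 1)
position 8: 000 → 1  (bit 0 = 1)
bits b7..b0 = 01111111 = 127

127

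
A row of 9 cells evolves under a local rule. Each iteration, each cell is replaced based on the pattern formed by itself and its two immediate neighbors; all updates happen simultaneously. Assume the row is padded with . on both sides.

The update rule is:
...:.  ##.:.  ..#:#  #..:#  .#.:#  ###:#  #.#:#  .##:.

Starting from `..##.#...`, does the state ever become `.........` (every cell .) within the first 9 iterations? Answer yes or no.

iteration 1: .#..###..
iteration 2: ####.#.#.
iteration 3: .##.#####
iteration 4: #..#.###.
iteration 5: #####.#.#
iteration 6: .###.####
iteration 7: #.#.#.##.
iteration 8: ######..#
iteration 9: .####.###
iteration 9 is .####.###, still not uniform .

no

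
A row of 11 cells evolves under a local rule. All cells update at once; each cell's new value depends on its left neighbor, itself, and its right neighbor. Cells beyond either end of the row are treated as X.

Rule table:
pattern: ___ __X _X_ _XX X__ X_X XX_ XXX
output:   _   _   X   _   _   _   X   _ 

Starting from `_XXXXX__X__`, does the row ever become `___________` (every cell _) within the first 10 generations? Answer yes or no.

_____X__X__
_____X__X__  (fixed point — unchanged through generation 10)
generation 10 is _____X__X__, still not uniform _

no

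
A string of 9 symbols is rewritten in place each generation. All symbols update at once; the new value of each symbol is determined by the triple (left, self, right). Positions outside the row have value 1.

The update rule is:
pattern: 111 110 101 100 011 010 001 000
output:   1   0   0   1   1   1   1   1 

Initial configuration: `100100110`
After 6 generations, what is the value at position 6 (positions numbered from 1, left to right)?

011111100
011111011
011110011
011101111
011001111
010111111
position 6 holds 1

1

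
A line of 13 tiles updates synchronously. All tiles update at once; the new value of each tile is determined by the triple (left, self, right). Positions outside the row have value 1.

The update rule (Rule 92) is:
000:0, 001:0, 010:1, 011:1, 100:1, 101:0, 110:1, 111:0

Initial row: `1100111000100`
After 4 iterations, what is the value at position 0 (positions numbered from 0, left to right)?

0

0110101100110
0110101110110
0110101010110
0110101010110
position 0 holds 0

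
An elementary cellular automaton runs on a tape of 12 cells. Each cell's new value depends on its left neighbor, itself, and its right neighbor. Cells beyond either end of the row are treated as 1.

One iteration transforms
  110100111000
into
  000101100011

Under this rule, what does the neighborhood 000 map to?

At position 10 the neighborhood is 000; the next row has 1 there.

1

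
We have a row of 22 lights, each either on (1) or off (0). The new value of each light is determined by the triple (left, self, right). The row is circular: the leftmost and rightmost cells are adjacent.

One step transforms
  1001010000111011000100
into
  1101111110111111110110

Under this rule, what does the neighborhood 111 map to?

1

At position 11 the neighborhood is 111; the next row has 1 there.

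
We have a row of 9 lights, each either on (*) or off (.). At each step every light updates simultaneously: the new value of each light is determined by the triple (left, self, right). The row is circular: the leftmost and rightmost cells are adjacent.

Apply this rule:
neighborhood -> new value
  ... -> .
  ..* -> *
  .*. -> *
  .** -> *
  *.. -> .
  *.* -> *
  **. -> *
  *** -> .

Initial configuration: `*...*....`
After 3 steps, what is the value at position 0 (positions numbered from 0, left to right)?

*

step 1: *..**...*
step 2: *.***..**
step 3: ***.*.**.
position 0 holds *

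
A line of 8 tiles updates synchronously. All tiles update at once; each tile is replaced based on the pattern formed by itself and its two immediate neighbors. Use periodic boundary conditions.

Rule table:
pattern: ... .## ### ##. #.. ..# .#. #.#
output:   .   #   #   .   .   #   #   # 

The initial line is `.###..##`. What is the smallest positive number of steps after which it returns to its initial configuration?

8

###..##.
##..##.#
#..##.##
..##.###
.##.###.
##.###..
#.###..#
.###..##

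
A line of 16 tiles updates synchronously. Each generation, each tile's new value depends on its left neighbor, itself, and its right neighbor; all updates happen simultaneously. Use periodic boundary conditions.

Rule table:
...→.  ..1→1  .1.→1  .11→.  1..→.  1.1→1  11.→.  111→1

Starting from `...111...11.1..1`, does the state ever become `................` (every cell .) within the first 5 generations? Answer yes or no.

generation 1: ..1.1...1..11.11
generation 2: .1111..11.1..1..
generation 3: 1.11..1..11.11..
generation 4: 11...11.1..1...1
generation 5: 1...1..11.11..1.
generation 5 is 1...1..11.11..1., still not uniform .

no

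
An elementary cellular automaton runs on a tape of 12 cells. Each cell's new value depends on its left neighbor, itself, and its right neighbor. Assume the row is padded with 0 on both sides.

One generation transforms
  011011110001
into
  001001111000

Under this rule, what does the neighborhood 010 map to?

At position 11 the neighborhood is 010; the next row has 0 there.

0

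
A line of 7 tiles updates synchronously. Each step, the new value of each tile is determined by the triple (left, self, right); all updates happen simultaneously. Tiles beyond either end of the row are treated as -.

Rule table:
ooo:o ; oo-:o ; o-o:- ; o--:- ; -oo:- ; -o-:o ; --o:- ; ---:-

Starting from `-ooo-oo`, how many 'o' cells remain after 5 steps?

step 1: --oo--o
step 2: ---o--o
step 3: ---o--o  (fixed point — unchanged through step 5)
count of o: 2

2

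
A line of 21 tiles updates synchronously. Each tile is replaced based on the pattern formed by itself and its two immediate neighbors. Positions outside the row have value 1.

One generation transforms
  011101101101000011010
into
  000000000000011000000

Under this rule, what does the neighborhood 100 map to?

At position 12 the neighborhood is 100; the next row has 0 there.

0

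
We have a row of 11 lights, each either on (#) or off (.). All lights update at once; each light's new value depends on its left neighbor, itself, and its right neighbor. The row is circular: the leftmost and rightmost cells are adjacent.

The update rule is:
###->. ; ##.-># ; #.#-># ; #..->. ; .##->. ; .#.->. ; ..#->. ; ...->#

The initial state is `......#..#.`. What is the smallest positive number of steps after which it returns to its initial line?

#####......
....#.####.
###..#...#.
..#....#..#
....##.....
###..#.####
..#...#....
#...#...###
#.#...#....
.#..#...##.
......#..#.

11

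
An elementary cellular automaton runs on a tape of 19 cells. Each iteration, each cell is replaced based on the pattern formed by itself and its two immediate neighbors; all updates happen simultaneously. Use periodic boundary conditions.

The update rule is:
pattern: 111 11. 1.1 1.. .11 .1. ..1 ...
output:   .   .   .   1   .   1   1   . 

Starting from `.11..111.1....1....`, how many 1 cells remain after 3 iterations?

1..11....11..111...
111..1..1..11...1.1
...11111111..1.11..
count of 1: 11

11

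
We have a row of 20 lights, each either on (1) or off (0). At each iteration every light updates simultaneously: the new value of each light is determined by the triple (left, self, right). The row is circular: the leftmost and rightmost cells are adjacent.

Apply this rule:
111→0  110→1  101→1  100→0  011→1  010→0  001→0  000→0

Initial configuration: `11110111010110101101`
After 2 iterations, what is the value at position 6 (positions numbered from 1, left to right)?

00011101101111011111
00010111111001110001
position 6 holds 1

1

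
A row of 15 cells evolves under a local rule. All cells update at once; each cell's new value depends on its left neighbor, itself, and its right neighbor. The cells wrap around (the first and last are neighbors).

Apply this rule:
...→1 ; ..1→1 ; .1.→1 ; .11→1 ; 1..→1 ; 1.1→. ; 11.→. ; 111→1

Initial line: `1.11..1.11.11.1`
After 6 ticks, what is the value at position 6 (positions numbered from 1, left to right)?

1

..1.111.1..1..1
111.11..1111111
11..1.111111111
1.111.111111111
..11..111111111
111.1111111111.
position 6 holds 1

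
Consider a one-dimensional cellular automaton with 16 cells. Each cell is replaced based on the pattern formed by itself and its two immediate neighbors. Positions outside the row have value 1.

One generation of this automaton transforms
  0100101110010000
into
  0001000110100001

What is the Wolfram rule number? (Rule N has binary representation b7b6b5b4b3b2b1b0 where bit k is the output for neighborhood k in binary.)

194

position 7: 111 → 1  (bit 7 = 1)
position 8: 110 → 1  (bit 6 = 1)
position 0: 101 → 0  (bit 5 = 0)
position 2: 100 → 0  (bit 4 = 0)
position 6: 011 → 0  (bit 3 = 0)
position 1: 010 → 0  (bit 2 = 0)
position 3: 001 → 1  (bit 1 = 1)
position 13: 000 → 0  (bit 0 = 0)
bits b7..b0 = 11000010 = 194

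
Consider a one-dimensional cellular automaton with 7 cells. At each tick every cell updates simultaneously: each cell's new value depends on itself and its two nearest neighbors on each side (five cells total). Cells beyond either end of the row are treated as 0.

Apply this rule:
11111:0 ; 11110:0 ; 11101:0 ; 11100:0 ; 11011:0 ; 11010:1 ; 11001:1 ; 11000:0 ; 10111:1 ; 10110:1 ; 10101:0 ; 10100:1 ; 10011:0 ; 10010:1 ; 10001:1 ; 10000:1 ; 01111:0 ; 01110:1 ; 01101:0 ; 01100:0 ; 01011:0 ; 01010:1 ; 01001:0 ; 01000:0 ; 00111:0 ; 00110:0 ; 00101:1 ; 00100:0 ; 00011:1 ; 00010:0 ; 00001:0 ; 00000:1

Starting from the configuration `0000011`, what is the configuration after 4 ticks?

0110010

1110100
0101101
0101011
0110010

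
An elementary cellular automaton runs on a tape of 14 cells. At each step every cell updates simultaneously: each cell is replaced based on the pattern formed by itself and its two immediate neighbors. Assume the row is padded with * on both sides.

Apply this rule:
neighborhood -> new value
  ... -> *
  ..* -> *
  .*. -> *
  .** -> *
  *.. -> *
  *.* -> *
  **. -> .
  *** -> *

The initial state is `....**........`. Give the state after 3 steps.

step 1: *****.********
step 2: ****.*********
step 3: ***.**********

***.**********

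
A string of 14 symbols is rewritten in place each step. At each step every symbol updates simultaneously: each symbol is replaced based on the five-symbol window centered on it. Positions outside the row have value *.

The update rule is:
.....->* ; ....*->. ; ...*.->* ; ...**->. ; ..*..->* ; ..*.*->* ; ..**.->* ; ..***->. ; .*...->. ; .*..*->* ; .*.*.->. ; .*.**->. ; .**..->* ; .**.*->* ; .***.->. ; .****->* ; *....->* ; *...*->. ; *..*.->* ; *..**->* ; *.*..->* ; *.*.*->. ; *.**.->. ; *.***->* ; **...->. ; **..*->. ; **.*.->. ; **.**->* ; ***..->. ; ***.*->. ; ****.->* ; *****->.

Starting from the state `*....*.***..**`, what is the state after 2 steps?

.**..*.*..**.*

..*.**.*...*.*
.**..*.*..**.*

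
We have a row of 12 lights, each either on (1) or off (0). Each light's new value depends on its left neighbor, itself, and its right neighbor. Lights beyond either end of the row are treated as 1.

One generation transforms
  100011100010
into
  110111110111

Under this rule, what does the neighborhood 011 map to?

1

At position 4 the neighborhood is 011; the next row has 1 there.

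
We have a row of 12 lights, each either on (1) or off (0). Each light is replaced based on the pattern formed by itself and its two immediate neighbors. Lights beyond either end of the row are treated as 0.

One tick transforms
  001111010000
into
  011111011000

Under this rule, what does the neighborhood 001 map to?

1

At position 1 the neighborhood is 001; the next row has 1 there.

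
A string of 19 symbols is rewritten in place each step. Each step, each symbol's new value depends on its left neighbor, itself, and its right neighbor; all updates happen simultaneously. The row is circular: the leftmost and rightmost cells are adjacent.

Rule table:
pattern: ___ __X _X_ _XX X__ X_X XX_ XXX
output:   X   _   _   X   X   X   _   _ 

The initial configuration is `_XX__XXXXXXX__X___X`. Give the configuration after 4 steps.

XX_X_X______X__XX__
X_X_X_XXXXX__X_X_X_
_X_X_XX____X__X_X_X
X_X_XX_XXX__X__X_X_

X_X_XX_XXX__X__X_X_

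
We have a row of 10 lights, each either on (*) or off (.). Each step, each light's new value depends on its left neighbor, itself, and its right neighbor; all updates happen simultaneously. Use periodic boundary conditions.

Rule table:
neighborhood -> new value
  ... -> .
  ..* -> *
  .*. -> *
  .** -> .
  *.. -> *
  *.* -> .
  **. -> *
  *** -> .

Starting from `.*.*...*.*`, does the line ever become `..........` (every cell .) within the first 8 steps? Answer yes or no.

no

step 1: .*.**.**.*
step 2: .*..*..*.*
step 3: .*******.*
step 4: .......*.*
step 5: *.....**.*
step 6: **...*.*..
step 7: .**.**.***
step 8: ..*..*...*
step 8 is ..*..*...*, still not uniform .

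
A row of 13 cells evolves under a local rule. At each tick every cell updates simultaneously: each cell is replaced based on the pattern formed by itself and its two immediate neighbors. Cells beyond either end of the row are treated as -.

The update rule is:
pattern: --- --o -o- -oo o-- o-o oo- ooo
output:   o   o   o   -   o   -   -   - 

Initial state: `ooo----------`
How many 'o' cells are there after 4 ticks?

tick 1: ---oooooooooo
tick 2: ooo----------  (repeats tick 0; period 2)
tick 4: ooo----------
count of o: 3

3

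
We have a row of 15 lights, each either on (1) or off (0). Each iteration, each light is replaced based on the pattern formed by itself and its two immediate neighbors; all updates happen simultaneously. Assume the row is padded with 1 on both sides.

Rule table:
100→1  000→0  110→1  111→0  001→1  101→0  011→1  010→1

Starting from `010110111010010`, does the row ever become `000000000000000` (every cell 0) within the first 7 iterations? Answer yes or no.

010110101011110
010110101010010
010110101011110  (repeats iteration 1; period 2)
iteration 7: 010110101011110
iteration 7 is 010110101011110, still not uniform 0

no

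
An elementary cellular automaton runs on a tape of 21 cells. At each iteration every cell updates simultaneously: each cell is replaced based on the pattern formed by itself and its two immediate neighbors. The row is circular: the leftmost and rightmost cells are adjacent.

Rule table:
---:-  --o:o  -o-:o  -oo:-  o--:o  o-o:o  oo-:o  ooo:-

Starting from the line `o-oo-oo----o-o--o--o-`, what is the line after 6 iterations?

o-oo-ooo-oo-oo----ooo

oo-oo-oo--ooooooooooo
-oo-oo-ooo-----------
o-oo-oo--oo----------
oo-oo-ooo-oo--------o
-oo-oo--oo-oo------o-
o-oo-ooo-oo-oo----ooo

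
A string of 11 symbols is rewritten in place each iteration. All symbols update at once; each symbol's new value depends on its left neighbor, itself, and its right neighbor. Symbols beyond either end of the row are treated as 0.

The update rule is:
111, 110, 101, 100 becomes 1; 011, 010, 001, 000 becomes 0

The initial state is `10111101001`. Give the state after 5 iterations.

01011110100
00101111010
00010111101
00001011110
00000101111

00000101111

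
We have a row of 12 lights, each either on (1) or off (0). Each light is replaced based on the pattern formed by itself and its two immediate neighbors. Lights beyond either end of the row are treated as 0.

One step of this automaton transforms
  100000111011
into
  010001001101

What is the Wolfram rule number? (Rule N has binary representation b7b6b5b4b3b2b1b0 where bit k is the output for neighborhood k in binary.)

position 7: 111 → 0  (bit 7 = 0)
position 8: 110 → 1  (bit 6 = 1)
position 9: 101 → 1  (bit 5 = 1)
position 1: 100 → 1  (bit 4 = 1)
position 6: 011 → 0  (bit 3 = 0)
position 0: 010 → 0  (bit 2 = 0)
position 5: 001 → 1  (bit 1 = 1)
position 2: 000 → 0  (bit 0 = 0)
bits b7..b0 = 01110010 = 114

114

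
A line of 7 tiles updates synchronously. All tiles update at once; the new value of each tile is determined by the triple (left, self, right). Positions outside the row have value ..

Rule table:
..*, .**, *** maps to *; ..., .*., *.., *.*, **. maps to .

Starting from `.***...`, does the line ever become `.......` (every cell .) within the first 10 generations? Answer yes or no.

***....
**.....
*......
.......
all cells are . at generation 4

yes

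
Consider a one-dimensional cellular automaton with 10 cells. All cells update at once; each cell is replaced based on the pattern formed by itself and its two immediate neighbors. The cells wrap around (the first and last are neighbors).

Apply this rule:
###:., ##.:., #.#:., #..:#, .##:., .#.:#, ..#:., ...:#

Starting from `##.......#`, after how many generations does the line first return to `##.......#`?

..######..
#.......##
.######...
.......###
######....
......###.
#####....#
.....###..
####....##
....###...
###....###
...###....
##....####
..###.....
#....#####
.###......
....######
###.......
...######.
##.......#

20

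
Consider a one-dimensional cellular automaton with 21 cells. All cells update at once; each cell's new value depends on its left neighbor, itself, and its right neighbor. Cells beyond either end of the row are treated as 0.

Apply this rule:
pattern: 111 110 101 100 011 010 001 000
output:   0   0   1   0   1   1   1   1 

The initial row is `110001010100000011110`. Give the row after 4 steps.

100011000000110000001

100111111101111110000
101100000011000000111
111001111110011111100
100011000000110000001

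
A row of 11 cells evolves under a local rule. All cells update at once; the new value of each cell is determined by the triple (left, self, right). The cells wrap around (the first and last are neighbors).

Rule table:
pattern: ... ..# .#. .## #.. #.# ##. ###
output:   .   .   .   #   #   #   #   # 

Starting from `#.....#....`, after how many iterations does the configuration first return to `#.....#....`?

11

.#.....#...
..#.....#..
...#.....#.
....#.....#
#....#.....
.#....#....
..#....#...
...#....#..
....#....#.
.....#....#
#.....#....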